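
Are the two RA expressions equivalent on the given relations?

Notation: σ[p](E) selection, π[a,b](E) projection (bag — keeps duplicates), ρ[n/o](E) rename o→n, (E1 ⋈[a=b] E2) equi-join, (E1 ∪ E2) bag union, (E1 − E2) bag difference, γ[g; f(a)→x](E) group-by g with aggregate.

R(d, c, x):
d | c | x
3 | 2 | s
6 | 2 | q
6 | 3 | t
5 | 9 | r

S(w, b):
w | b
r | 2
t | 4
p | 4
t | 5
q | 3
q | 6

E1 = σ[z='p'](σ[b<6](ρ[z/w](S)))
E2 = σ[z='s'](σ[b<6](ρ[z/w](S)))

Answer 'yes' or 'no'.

E1 subexpression sizes:
  S → 6
  ρ[z/w](S) → 6
  σ[b<6](ρ[z/w](S)) → 5
  σ[z='p'](σ[b<6](ρ[z/w](S))) → 1
E2 subexpression sizes:
  S → 6
  ρ[z/w](S) → 6
  σ[b<6](ρ[z/w](S)) → 5
  σ[z='s'](σ[b<6](ρ[z/w](S))) → 0

E1 result:
z | b
p | 4
E2 result:
z | b
(0 rows)
Witness: ('p', 4) appears 1× in E1 but 0× in E2.

no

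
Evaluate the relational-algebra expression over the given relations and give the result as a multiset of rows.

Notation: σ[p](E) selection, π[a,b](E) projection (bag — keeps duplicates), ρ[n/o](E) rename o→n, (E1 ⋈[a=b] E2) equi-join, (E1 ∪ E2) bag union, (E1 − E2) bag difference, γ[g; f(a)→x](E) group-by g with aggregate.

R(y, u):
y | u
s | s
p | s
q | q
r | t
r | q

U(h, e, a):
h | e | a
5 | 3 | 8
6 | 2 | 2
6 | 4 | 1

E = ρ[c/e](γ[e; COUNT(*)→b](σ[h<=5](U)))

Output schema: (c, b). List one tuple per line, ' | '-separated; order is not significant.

Subexpression sizes:
  U → 3
  σ[h<=5](U) → 1
  γ[e; COUNT(*)→b](σ[h<=5](U)) → 1
  ρ[c/e](γ[e; COUNT(*)→b](σ[h<=5](U))) → 1

== RESULT ==
c | b
3 | 1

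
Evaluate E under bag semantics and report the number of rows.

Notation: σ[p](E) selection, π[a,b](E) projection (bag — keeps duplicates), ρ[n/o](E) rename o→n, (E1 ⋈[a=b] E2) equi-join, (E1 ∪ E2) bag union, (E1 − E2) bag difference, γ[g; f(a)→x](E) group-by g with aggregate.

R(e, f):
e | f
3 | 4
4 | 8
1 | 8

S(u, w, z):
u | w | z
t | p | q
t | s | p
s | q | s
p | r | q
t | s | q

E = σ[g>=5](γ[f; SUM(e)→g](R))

Per-node cardinality:
  R → 3
  γ[f; SUM(e)→g](R) → 2
  σ[g>=5](γ[f; SUM(e)→g](R)) → 1

|E| = 1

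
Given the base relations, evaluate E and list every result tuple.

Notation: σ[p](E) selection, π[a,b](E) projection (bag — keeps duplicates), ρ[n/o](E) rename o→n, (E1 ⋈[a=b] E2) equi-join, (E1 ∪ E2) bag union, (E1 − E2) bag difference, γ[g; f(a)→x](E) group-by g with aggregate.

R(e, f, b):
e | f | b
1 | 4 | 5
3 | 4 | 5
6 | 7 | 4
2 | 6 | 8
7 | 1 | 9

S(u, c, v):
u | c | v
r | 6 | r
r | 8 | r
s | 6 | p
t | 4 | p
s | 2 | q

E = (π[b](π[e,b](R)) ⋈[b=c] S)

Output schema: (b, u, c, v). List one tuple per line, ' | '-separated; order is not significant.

Subexpression sizes:
  R → 5
  π[e,b](R) → 5
  π[b](π[e,b](R)) → 5
  S → 5
  (π[b](π[e,b](R)) ⋈[b=c] S) → 2

== RESULT ==
b | u | c | v
4 | t | 4 | p
8 | r | 8 | r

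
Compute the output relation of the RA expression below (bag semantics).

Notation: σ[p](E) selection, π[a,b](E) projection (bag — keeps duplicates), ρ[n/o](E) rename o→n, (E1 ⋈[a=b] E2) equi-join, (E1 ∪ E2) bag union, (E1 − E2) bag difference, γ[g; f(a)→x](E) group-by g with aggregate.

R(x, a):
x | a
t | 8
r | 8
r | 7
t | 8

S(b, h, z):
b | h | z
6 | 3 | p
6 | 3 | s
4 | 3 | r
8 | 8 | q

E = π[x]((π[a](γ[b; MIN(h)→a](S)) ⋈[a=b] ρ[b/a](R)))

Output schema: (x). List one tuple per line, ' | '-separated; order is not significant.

Row counts bottom-up:
  S → 4
  γ[b; MIN(h)→a](S) → 3
  π[a](γ[b; MIN(h)→a](S)) → 3
  R → 4
  ρ[b/a](R) → 4
  (π[a](γ[b; MIN(h)→a](S)) ⋈[a=b] ρ[b/a](R)) → 3
  π[x]((π[a](γ[b; MIN(h)→a](S)) ⋈[a=b] ρ[b/a](R))) → 3

== RESULT ==
x
r
t
t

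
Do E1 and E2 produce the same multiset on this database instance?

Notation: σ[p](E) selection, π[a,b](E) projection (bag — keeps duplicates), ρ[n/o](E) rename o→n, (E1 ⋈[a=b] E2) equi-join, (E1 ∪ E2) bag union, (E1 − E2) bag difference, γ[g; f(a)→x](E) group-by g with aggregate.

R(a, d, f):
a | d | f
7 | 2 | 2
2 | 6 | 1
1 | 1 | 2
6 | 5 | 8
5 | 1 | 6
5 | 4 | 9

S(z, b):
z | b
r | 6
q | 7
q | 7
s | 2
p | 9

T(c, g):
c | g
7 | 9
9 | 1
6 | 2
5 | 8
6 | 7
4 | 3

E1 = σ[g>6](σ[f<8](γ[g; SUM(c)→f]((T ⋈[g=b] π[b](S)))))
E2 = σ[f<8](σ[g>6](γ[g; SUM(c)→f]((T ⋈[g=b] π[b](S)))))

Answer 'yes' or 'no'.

E1 per-node cardinality:
  T → 6
  S → 5
  π[b](S) → 5
  (T ⋈[g=b] π[b](S)) → 4
  γ[g; SUM(c)→f]((T ⋈[g=b] π[b](S))) → 3
  σ[f<8](γ[g; SUM(c)→f]((T ⋈[g=b] π[b](S)))) → 2
  σ[g>6](σ[f<8](γ[g; SUM(c)→f]((T ⋈[g=b] π[b](S))))) → 1
E2 per-node cardinality:
  T → 6
  S → 5
  π[b](S) → 5
  (T ⋈[g=b] π[b](S)) → 4
  γ[g; SUM(c)→f]((T ⋈[g=b] π[b](S))) → 3
  σ[g>6](γ[g; SUM(c)→f]((T ⋈[g=b] π[b](S)))) → 2
  σ[f<8](σ[g>6](γ[g; SUM(c)→f]((T ⋈[g=b] π[b](S))))) → 1

E1 and E2 produce the same multiset:
g | f
9 | 7

yes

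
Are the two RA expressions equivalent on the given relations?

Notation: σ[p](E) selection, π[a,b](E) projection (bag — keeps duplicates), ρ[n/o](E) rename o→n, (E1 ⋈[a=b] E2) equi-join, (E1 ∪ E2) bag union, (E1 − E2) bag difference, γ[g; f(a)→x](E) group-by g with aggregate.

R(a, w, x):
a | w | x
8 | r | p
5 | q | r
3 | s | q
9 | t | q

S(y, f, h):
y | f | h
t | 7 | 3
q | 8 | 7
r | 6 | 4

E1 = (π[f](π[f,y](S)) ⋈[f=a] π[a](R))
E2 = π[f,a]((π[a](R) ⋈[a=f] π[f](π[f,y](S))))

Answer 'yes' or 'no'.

E1 stepwise |·|:
  S → 3
  π[f,y](S) → 3
  π[f](π[f,y](S)) → 3
  R → 4
  π[a](R) → 4
  (π[f](π[f,y](S)) ⋈[f=a] π[a](R)) → 1
E2 stepwise |·|:
  R → 4
  π[a](R) → 4
  S → 3
  π[f,y](S) → 3
  π[f](π[f,y](S)) → 3
  (π[a](R) ⋈[a=f] π[f](π[f,y](S))) → 1
  π[f,a]((π[a](R) ⋈[a=f] π[f](π[f,y](S)))) → 1

E1 and E2 produce the same multiset:
f | a
8 | 8

yes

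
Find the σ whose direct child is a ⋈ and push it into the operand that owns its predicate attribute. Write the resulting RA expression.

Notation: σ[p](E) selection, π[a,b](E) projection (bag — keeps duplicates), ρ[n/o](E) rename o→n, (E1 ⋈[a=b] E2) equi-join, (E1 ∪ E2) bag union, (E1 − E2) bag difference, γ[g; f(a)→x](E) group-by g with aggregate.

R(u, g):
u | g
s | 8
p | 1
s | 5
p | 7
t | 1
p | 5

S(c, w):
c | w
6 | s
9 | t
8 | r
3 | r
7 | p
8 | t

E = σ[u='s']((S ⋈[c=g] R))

σ filters on u, owned by the right side.
E' = (S ⋈[c=g] σ[u='s'](R))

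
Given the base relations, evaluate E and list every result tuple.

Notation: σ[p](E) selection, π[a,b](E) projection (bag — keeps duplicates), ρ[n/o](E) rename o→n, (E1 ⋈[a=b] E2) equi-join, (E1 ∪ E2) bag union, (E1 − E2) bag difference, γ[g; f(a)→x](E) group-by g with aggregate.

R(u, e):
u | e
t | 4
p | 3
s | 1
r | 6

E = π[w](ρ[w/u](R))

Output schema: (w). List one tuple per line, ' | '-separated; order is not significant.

Per-node cardinality:
  R → 4
  ρ[w/u](R) → 4
  π[w](ρ[w/u](R)) → 4

== RESULT ==
w
p
r
s
t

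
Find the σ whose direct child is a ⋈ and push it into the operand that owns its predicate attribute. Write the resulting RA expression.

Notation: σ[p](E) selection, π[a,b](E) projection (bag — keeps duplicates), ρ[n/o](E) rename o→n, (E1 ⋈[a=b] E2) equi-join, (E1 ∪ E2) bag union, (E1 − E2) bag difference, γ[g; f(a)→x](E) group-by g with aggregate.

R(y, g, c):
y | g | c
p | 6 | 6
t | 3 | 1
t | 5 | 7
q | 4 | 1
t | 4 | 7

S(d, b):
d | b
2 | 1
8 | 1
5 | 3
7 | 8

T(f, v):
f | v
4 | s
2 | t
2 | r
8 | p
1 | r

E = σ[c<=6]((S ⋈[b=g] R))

σ filters on c, owned by the right side.
E' = (S ⋈[b=g] σ[c<=6](R))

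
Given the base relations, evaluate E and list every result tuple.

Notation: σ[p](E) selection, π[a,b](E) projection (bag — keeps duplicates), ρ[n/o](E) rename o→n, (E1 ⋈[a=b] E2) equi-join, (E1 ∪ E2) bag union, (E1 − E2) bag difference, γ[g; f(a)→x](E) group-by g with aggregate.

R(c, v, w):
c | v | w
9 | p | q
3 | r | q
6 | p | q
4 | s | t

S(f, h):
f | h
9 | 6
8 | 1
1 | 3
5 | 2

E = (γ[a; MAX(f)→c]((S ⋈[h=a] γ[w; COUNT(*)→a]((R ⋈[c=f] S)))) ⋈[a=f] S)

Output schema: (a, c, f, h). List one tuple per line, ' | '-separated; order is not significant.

Subexpression sizes:
  S → 4
  R → 4
  S → 4
  (R ⋈[c=f] S) → 1
  γ[w; COUNT(*)→a]((R ⋈[c=f] S)) → 1
  (S ⋈[h=a] γ[w; COUNT(*)→a]((R ⋈[c=f] S))) → 1
  γ[a; MAX(f)→c]((S ⋈[h=a] γ[w; COUNT(*)→a]((R ⋈[c=f] S)))) → 1
  S → 4
  (γ[a; MAX(f)→c]((S ⋈[h=a] γ[w; COUNT(*)→a]((R ⋈[c=f] S)))) ⋈[a=f] S) → 1

== RESULT ==
a | c | f | h
1 | 8 | 1 | 3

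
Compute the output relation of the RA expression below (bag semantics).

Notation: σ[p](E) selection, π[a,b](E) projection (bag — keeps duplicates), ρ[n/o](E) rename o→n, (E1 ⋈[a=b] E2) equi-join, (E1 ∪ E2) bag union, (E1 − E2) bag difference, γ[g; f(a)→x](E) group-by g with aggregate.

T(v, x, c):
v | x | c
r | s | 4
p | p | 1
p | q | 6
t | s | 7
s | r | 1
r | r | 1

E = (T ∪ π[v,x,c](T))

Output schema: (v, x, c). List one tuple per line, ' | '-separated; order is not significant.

Per-node cardinality:
  T → 6
  T → 6
  π[v,x,c](T) → 6
  (T ∪ π[v,x,c](T)) → 12

== RESULT ==
v | x | c
p | p | 1
p | p | 1
p | q | 6
p | q | 6
r | r | 1
r | r | 1
r | s | 4
r | s | 4
s | r | 1
s | r | 1
t | s | 7
t | s | 7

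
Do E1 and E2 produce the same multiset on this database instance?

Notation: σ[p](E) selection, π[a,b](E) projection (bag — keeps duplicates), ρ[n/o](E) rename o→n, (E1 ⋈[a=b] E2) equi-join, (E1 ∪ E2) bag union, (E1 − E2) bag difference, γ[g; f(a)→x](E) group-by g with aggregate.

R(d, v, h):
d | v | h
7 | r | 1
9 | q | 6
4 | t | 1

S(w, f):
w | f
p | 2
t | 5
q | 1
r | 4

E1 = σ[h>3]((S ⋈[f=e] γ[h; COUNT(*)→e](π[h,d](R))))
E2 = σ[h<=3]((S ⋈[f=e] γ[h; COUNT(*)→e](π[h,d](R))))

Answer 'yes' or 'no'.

E1 subexpression sizes:
  S → 4
  R → 3
  π[h,d](R) → 3
  γ[h; COUNT(*)→e](π[h,d](R)) → 2
  (S ⋈[f=e] γ[h; COUNT(*)→e](π[h,d](R))) → 2
  σ[h>3]((S ⋈[f=e] γ[h; COUNT(*)→e](π[h,d](R)))) → 1
E2 subexpression sizes:
  S → 4
  R → 3
  π[h,d](R) → 3
  γ[h; COUNT(*)→e](π[h,d](R)) → 2
  (S ⋈[f=e] γ[h; COUNT(*)→e](π[h,d](R))) → 2
  σ[h<=3]((S ⋈[f=e] γ[h; COUNT(*)→e](π[h,d](R)))) → 1

E1 result:
w | f | h | e
q | 1 | 6 | 1
E2 result:
w | f | h | e
p | 2 | 1 | 2
Witness: ('p', 2, 1, 2) appears 0× in E1 but 1× in E2.

no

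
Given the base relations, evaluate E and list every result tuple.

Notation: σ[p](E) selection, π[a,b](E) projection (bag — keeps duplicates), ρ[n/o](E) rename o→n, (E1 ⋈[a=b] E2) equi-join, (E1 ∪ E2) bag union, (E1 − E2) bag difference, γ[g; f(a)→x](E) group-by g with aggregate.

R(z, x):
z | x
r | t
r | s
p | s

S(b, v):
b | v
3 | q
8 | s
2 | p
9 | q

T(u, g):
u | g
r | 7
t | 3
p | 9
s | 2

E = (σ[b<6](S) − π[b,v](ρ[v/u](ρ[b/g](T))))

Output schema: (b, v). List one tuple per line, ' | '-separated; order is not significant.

Row counts bottom-up:
  S → 4
  σ[b<6](S) → 2
  T → 4
  ρ[b/g](T) → 4
  ρ[v/u](ρ[b/g](T)) → 4
  π[b,v](ρ[v/u](ρ[b/g](T))) → 4
  (σ[b<6](S) − π[b,v](ρ[v/u](ρ[b/g](T)))) → 2

== RESULT ==
b | v
2 | p
3 | q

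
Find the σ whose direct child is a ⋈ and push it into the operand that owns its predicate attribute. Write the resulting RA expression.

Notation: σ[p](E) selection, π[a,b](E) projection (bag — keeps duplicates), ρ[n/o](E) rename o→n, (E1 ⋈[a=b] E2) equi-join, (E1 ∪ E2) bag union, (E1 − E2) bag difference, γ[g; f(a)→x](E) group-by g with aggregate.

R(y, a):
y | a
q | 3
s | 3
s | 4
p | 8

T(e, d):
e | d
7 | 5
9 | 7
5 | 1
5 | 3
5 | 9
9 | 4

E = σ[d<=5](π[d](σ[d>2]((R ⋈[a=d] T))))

σ filters on d, owned by the right side.
E' = σ[d<=5](π[d]((R ⋈[a=d] σ[d>2](T))))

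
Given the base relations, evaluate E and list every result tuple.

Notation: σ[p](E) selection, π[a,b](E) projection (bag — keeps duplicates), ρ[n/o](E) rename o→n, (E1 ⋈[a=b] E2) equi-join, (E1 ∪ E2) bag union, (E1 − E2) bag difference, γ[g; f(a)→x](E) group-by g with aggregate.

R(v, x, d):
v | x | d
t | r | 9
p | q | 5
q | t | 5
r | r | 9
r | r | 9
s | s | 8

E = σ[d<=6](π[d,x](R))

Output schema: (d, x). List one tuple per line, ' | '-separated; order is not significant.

Stepwise |·|:
  R → 6
  π[d,x](R) → 6
  σ[d<=6](π[d,x](R)) → 2

== RESULT ==
d | x
5 | q
5 | t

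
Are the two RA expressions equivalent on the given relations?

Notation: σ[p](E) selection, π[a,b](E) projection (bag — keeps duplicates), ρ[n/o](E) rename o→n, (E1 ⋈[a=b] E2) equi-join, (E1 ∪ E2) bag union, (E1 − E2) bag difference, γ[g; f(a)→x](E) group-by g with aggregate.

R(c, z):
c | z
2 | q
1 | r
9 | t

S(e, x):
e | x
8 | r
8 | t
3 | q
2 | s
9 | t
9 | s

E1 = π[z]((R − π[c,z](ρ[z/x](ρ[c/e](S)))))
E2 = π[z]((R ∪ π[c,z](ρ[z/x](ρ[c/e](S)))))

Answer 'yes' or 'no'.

E1 per-node cardinality:
  R → 3
  S → 6
  ρ[c/e](S) → 6
  ρ[z/x](ρ[c/e](S)) → 6
  π[c,z](ρ[z/x](ρ[c/e](S))) → 6
  (R − π[c,z](ρ[z/x](ρ[c/e](S)))) → 2
  π[z]((R − π[c,z](ρ[z/x](ρ[c/e](S))))) → 2
E2 per-node cardinality:
  R → 3
  S → 6
  ρ[c/e](S) → 6
  ρ[z/x](ρ[c/e](S)) → 6
  π[c,z](ρ[z/x](ρ[c/e](S))) → 6
  (R ∪ π[c,z](ρ[z/x](ρ[c/e](S)))) → 9
  π[z]((R ∪ π[c,z](ρ[z/x](ρ[c/e](S))))) → 9

E1 result:
z
q
r
E2 result:
z
q
q
r
r
s
s
t
t
t
Witness: ('t',) appears 0× in E1 but 3× in E2.

no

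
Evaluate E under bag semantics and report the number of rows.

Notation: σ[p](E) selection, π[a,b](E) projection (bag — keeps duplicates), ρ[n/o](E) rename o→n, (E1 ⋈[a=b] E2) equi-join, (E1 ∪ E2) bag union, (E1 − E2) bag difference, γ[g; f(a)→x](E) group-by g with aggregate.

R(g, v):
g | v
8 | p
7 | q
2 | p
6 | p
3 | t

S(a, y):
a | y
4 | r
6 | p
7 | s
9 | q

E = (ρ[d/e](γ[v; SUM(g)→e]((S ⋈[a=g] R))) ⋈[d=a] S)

Stepwise |·|:
  S → 4
  R → 5
  (S ⋈[a=g] R) → 2
  γ[v; SUM(g)→e]((S ⋈[a=g] R)) → 2
  ρ[d/e](γ[v; SUM(g)→e]((S ⋈[a=g] R))) → 2
  S → 4
  (ρ[d/e](γ[v; SUM(g)→e]((S ⋈[a=g] R))) ⋈[d=a] S) → 2

|E| = 2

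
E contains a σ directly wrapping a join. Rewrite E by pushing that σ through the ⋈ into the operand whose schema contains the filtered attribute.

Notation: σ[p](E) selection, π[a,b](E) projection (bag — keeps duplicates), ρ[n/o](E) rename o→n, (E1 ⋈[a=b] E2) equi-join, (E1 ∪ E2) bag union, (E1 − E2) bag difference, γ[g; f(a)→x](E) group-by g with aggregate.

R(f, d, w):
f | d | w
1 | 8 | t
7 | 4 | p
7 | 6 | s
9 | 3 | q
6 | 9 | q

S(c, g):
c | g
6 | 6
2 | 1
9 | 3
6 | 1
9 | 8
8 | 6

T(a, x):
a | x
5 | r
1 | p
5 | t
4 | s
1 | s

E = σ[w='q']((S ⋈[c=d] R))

σ filters on w, owned by the right side.
E' = (S ⋈[c=d] σ[w='q'](R))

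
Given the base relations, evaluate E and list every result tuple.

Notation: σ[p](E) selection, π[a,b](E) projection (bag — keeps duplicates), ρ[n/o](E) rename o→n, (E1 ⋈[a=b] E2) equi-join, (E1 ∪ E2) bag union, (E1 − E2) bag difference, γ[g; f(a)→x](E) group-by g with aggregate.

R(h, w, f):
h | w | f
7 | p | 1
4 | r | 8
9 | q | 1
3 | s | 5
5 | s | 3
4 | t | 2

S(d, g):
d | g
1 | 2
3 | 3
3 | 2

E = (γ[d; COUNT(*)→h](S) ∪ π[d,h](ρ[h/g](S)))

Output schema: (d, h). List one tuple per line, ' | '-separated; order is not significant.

Row counts bottom-up:
  S → 3
  γ[d; COUNT(*)→h](S) → 2
  S → 3
  ρ[h/g](S) → 3
  π[d,h](ρ[h/g](S)) → 3
  (γ[d; COUNT(*)→h](S) ∪ π[d,h](ρ[h/g](S))) → 5

== RESULT ==
d | h
1 | 1
1 | 2
3 | 2
3 | 2
3 | 3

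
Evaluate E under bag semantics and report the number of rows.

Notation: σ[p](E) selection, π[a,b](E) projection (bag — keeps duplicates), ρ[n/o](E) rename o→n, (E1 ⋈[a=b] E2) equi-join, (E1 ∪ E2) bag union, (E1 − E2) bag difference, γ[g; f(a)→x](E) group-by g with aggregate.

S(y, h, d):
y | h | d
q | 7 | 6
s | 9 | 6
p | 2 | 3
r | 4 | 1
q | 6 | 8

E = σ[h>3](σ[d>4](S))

Row counts bottom-up:
  S → 5
  σ[d>4](S) → 3
  σ[h>3](σ[d>4](S)) → 3

|E| = 3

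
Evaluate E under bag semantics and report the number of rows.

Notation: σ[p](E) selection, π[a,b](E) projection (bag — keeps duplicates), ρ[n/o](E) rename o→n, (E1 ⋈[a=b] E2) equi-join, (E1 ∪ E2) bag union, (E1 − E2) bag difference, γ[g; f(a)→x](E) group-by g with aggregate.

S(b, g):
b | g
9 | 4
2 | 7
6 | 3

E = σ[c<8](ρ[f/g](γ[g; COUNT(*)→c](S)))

Stepwise |·|:
  S → 3
  γ[g; COUNT(*)→c](S) → 3
  ρ[f/g](γ[g; COUNT(*)→c](S)) → 3
  σ[c<8](ρ[f/g](γ[g; COUNT(*)→c](S))) → 3

|E| = 3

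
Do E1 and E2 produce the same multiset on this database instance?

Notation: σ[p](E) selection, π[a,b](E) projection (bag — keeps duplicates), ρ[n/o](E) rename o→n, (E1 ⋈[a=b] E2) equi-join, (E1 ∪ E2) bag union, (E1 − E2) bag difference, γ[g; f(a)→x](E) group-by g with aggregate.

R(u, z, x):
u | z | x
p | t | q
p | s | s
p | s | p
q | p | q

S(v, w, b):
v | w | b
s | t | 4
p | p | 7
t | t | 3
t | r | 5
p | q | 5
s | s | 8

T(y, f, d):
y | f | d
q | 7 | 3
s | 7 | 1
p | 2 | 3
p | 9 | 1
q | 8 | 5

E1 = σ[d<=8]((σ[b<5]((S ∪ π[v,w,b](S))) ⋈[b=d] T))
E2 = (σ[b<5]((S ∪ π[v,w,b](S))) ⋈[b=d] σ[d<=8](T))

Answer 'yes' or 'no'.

E1 per-node cardinality:
  S → 6
  S → 6
  π[v,w,b](S) → 6
  (S ∪ π[v,w,b](S)) → 12
  σ[b<5]((S ∪ π[v,w,b](S))) → 4
  T → 5
  (σ[b<5]((S ∪ π[v,w,b](S))) ⋈[b=d] T) → 4
  σ[d<=8]((σ[b<5]((S ∪ π[v,w,b](S))) ⋈[b=d] T)) → 4
E2 per-node cardinality:
  S → 6
  S → 6
  π[v,w,b](S) → 6
  (S ∪ π[v,w,b](S)) → 12
  σ[b<5]((S ∪ π[v,w,b](S))) → 4
  T → 5
  σ[d<=8](T) → 5
  (σ[b<5]((S ∪ π[v,w,b](S))) ⋈[b=d] σ[d<=8](T)) → 4

E1 and E2 produce the same multiset:
v | w | b | y | f | d
t | t | 3 | p | 2 | 3
t | t | 3 | p | 2 | 3
t | t | 3 | q | 7 | 3
t | t | 3 | q | 7 | 3

yes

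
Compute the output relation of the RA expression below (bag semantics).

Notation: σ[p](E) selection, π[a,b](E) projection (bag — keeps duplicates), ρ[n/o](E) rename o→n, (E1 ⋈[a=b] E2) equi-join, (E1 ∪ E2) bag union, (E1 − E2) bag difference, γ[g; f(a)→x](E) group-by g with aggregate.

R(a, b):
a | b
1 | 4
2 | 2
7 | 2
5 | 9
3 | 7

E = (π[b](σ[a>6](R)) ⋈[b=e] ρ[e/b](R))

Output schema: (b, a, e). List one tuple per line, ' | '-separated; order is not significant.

Subexpression sizes:
  R → 5
  σ[a>6](R) → 1
  π[b](σ[a>6](R)) → 1
  R → 5
  ρ[e/b](R) → 5
  (π[b](σ[a>6](R)) ⋈[b=e] ρ[e/b](R)) → 2

== RESULT ==
b | a | e
2 | 2 | 2
2 | 7 | 2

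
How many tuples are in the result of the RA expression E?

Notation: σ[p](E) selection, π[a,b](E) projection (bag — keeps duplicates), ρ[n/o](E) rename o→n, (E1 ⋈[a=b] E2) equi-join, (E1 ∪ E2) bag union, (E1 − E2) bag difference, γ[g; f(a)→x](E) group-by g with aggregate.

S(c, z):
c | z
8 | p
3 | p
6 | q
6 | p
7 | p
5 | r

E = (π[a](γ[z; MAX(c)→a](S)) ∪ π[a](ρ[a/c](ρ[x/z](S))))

Row counts bottom-up:
  S → 6
  γ[z; MAX(c)→a](S) → 3
  π[a](γ[z; MAX(c)→a](S)) → 3
  S → 6
  ρ[x/z](S) → 6
  ρ[a/c](ρ[x/z](S)) → 6
  π[a](ρ[a/c](ρ[x/z](S))) → 6
  (π[a](γ[z; MAX(c)→a](S)) ∪ π[a](ρ[a/c](ρ[x/z](S)))) → 9

|E| = 9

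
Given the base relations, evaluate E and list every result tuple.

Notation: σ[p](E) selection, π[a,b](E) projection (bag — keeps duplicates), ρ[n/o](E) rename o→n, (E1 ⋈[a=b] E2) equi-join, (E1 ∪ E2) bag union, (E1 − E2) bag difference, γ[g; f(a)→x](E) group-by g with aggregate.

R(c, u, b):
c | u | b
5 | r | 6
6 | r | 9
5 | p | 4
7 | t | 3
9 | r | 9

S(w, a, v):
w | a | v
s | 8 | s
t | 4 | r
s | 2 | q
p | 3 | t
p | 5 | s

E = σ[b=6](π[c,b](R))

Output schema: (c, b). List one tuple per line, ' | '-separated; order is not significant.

Per-node cardinality:
  R → 5
  π[c,b](R) → 5
  σ[b=6](π[c,b](R)) → 1

== RESULT ==
c | b
5 | 6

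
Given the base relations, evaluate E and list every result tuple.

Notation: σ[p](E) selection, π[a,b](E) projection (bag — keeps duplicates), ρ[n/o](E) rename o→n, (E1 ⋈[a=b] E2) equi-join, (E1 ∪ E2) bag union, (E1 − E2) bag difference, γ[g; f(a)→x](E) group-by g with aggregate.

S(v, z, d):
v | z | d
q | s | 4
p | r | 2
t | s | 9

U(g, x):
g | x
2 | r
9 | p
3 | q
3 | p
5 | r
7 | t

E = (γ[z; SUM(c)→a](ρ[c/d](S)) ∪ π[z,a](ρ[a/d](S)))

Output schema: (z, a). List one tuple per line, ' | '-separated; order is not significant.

Subexpression sizes:
  S → 3
  ρ[c/d](S) → 3
  γ[z; SUM(c)→a](ρ[c/d](S)) → 2
  S → 3
  ρ[a/d](S) → 3
  π[z,a](ρ[a/d](S)) → 3
  (γ[z; SUM(c)→a](ρ[c/d](S)) ∪ π[z,a](ρ[a/d](S))) → 5

== RESULT ==
z | a
r | 2
r | 2
s | 4
s | 9
s | 13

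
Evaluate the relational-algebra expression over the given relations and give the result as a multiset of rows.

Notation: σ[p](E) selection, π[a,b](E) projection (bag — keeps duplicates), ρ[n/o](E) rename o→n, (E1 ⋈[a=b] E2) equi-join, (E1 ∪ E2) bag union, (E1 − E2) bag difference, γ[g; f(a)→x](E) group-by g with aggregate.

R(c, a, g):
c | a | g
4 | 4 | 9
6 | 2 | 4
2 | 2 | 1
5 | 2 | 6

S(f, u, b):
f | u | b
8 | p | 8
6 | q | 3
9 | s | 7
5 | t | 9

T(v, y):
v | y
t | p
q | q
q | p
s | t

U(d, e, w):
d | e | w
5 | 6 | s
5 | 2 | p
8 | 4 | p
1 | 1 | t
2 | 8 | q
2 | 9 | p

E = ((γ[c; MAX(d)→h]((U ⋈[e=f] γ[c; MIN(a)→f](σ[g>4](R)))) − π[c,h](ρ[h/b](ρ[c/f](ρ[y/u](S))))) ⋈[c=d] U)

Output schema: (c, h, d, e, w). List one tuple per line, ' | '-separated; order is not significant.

Per-node cardinality:
  U → 6
  R → 4
  σ[g>4](R) → 2
  γ[c; MIN(a)→f](σ[g>4](R)) → 2
  (U ⋈[e=f] γ[c; MIN(a)→f](σ[g>4](R))) → 2
  γ[c; MAX(d)→h]((U ⋈[e=f] γ[c; MIN(a)→f](σ[g>4](R)))) → 2
  S → 4
  ρ[y/u](S) → 4
  ρ[c/f](ρ[y/u](S)) → 4
  ρ[h/b](ρ[c/f](ρ[y/u](S))) → 4
  π[c,h](ρ[h/b](ρ[c/f](ρ[y/u](S)))) → 4
  (γ[c; MAX(d)→h]((U ⋈[e=f] γ[c; MIN(a)→f](σ[g>4](R)))) − π[c,h](ρ[h/b](ρ[c/f](ρ[y/u](S))))) → 2
  U → 6
  ((γ[c; MAX(d)→h]((U ⋈[e=f] γ[c; MIN(a)→f](σ[g>4](R)))) − π[c,h](ρ[h/b](ρ[c/f](ρ[y/u](S))))) ⋈[c=d] U) → 2

== RESULT ==
c | h | d | e | w
5 | 5 | 5 | 2 | p
5 | 5 | 5 | 6 | s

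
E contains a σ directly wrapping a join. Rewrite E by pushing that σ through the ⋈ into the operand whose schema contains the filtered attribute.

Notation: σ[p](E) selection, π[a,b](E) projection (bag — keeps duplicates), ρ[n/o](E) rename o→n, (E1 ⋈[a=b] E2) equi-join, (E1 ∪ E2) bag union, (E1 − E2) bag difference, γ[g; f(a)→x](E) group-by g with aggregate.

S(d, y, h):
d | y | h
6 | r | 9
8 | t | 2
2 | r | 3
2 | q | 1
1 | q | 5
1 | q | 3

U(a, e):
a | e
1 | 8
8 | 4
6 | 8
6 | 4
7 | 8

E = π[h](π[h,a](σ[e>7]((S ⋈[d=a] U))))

σ filters on e, owned by the right side.
E' = π[h](π[h,a]((S ⋈[d=a] σ[e>7](U))))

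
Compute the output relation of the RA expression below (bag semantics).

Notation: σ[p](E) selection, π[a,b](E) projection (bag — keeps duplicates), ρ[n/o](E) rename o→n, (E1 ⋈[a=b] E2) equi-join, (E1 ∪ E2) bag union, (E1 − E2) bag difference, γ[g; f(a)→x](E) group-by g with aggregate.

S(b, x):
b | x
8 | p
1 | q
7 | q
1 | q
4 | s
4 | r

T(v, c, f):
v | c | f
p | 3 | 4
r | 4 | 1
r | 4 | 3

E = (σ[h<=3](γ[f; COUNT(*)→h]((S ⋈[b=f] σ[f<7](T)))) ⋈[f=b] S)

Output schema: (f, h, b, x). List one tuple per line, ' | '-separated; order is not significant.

Subexpression sizes:
  S → 6
  T → 3
  σ[f<7](T) → 3
  (S ⋈[b=f] σ[f<7](T)) → 4
  γ[f; COUNT(*)→h]((S ⋈[b=f] σ[f<7](T))) → 2
  σ[h<=3](γ[f; COUNT(*)→h]((S ⋈[b=f] σ[f<7](T)))) → 2
  S → 6
  (σ[h<=3](γ[f; COUNT(*)→h]((S ⋈[b=f] σ[f<7](T)))) ⋈[f=b] S) → 4

== RESULT ==
f | h | b | x
1 | 2 | 1 | q
1 | 2 | 1 | q
4 | 2 | 4 | r
4 | 2 | 4 | s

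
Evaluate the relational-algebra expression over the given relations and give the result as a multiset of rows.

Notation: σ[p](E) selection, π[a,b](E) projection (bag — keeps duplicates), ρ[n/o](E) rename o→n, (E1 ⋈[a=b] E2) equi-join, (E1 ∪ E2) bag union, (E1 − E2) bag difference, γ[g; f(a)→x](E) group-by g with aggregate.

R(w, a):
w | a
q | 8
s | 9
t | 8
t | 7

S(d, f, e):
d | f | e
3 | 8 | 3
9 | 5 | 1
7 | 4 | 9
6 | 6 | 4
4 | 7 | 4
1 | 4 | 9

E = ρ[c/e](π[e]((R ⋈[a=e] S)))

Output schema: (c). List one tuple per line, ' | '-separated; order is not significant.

Subexpression sizes:
  R → 4
  S → 6
  (R ⋈[a=e] S) → 2
  π[e]((R ⋈[a=e] S)) → 2
  ρ[c/e](π[e]((R ⋈[a=e] S))) → 2

== RESULT ==
c
9
9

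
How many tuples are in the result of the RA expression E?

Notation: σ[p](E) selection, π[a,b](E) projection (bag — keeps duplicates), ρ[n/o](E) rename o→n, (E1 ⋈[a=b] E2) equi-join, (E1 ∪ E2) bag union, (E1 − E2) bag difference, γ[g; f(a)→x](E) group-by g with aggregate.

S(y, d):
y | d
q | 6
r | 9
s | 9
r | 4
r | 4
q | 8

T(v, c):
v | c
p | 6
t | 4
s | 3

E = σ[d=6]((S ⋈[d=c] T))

Per-node cardinality:
  S → 6
  T → 3
  (S ⋈[d=c] T) → 3
  σ[d=6]((S ⋈[d=c] T)) → 1

|E| = 1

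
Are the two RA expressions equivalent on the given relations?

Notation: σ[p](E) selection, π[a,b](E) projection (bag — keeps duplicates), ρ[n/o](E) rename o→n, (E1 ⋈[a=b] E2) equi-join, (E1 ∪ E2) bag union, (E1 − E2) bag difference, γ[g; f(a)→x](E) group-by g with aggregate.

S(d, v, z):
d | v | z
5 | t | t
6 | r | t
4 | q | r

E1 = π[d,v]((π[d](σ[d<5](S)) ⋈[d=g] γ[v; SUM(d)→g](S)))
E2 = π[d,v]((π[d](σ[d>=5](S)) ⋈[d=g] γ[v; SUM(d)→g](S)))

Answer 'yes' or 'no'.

E1 stepwise |·|:
  S → 3
  σ[d<5](S) → 1
  π[d](σ[d<5](S)) → 1
  S → 3
  γ[v; SUM(d)→g](S) → 3
  (π[d](σ[d<5](S)) ⋈[d=g] γ[v; SUM(d)→g](S)) → 1
  π[d,v]((π[d](σ[d<5](S)) ⋈[d=g] γ[v; SUM(d)→g](S))) → 1
E2 stepwise |·|:
  S → 3
  σ[d>=5](S) → 2
  π[d](σ[d>=5](S)) → 2
  S → 3
  γ[v; SUM(d)→g](S) → 3
  (π[d](σ[d>=5](S)) ⋈[d=g] γ[v; SUM(d)→g](S)) → 2
  π[d,v]((π[d](σ[d>=5](S)) ⋈[d=g] γ[v; SUM(d)→g](S))) → 2

E1 result:
d | v
4 | q
E2 result:
d | v
5 | t
6 | r
Witness: (5, 't') appears 0× in E1 but 1× in E2.

no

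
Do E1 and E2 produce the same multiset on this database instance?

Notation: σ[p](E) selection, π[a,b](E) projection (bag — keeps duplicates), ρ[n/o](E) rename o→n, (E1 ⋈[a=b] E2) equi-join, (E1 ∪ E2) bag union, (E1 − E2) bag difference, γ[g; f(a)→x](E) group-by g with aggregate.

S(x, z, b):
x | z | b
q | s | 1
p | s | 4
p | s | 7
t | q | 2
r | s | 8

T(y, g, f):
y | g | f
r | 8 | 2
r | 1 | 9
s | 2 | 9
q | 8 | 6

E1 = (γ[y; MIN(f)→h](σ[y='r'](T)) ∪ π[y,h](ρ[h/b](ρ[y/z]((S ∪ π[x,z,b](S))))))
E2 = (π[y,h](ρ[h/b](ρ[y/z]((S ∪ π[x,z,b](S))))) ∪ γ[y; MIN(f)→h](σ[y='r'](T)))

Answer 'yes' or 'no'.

E1 subexpression sizes:
  T → 4
  σ[y='r'](T) → 2
  γ[y; MIN(f)→h](σ[y='r'](T)) → 1
  S → 5
  S → 5
  π[x,z,b](S) → 5
  (S ∪ π[x,z,b](S)) → 10
  ρ[y/z]((S ∪ π[x,z,b](S))) → 10
  ρ[h/b](ρ[y/z]((S ∪ π[x,z,b](S)))) → 10
  π[y,h](ρ[h/b](ρ[y/z]((S ∪ π[x,z,b](S))))) → 10
  (γ[y; MIN(f)→h](σ[y='r'](T)) ∪ π[y,h](ρ[h/b](ρ[y/z]((S ∪ π[x,z,b](S)))))) → 11
E2 subexpression sizes:
  S → 5
  S → 5
  π[x,z,b](S) → 5
  (S ∪ π[x,z,b](S)) → 10
  ρ[y/z]((S ∪ π[x,z,b](S))) → 10
  ρ[h/b](ρ[y/z]((S ∪ π[x,z,b](S)))) → 10
  π[y,h](ρ[h/b](ρ[y/z]((S ∪ π[x,z,b](S))))) → 10
  T → 4
  σ[y='r'](T) → 2
  γ[y; MIN(f)→h](σ[y='r'](T)) → 1
  (π[y,h](ρ[h/b](ρ[y/z]((S ∪ π[x,z,b](S))))) ∪ γ[y; MIN(f)→h](σ[y='r'](T))) → 11

E1 and E2 produce the same multiset:
y | h
q | 2
q | 2
r | 2
s | 1
s | 1
s | 4
s | 4
s | 7
s | 7
s | 8
s | 8

yes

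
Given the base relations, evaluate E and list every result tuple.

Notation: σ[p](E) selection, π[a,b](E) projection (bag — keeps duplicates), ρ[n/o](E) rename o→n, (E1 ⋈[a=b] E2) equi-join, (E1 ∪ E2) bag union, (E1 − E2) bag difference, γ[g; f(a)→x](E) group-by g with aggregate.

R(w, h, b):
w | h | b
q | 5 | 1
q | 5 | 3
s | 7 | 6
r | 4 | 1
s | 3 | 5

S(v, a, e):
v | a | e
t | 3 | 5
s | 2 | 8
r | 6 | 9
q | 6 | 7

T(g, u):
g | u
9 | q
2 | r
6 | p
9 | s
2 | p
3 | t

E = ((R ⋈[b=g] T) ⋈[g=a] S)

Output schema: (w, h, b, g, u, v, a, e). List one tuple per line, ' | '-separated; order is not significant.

Row counts bottom-up:
  R → 5
  T → 6
  (R ⋈[b=g] T) → 2
  S → 4
  ((R ⋈[b=g] T) ⋈[g=a] S) → 3

== RESULT ==
w | h | b | g | u | v | a | e
q | 5 | 3 | 3 | t | t | 3 | 5
s | 7 | 6 | 6 | p | q | 6 | 7
s | 7 | 6 | 6 | p | r | 6 | 9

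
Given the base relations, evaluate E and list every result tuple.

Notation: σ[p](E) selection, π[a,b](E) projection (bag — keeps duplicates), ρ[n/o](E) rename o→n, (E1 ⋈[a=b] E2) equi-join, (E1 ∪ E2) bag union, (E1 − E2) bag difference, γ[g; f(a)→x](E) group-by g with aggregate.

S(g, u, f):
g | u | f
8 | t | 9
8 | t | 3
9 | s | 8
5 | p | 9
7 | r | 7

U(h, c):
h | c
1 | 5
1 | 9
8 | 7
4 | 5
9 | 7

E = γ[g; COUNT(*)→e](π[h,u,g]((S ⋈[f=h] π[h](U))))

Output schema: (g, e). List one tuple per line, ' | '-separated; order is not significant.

Subexpression sizes:
  S → 5
  U → 5
  π[h](U) → 5
  (S ⋈[f=h] π[h](U)) → 3
  π[h,u,g]((S ⋈[f=h] π[h](U))) → 3
  γ[g; COUNT(*)→e](π[h,u,g]((S ⋈[f=h] π[h](U)))) → 3

== RESULT ==
g | e
5 | 1
8 | 1
9 | 1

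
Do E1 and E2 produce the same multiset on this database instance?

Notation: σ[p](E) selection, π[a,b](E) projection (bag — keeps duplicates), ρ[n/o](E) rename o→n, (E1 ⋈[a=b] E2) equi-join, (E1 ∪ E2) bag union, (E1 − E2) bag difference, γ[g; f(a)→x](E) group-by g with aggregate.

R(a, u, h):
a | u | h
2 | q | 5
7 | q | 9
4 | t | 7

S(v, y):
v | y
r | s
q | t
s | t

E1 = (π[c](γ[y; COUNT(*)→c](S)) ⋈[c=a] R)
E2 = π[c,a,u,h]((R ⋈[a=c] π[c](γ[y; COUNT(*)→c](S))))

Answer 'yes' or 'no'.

E1 subexpression sizes:
  S → 3
  γ[y; COUNT(*)→c](S) → 2
  π[c](γ[y; COUNT(*)→c](S)) → 2
  R → 3
  (π[c](γ[y; COUNT(*)→c](S)) ⋈[c=a] R) → 1
E2 subexpression sizes:
  R → 3
  S → 3
  γ[y; COUNT(*)→c](S) → 2
  π[c](γ[y; COUNT(*)→c](S)) → 2
  (R ⋈[a=c] π[c](γ[y; COUNT(*)→c](S))) → 1
  π[c,a,u,h]((R ⋈[a=c] π[c](γ[y; COUNT(*)→c](S)))) → 1

E1 and E2 produce the same multiset:
c | a | u | h
2 | 2 | q | 5

yes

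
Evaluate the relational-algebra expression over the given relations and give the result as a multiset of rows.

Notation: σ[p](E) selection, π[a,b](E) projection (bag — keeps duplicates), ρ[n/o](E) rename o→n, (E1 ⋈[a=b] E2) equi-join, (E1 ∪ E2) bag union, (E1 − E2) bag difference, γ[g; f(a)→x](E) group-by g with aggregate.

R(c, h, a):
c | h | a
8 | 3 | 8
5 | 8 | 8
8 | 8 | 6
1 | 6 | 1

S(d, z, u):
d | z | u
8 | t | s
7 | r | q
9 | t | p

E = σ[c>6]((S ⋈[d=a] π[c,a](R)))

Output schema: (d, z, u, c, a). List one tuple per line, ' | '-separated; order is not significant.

Stepwise |·|:
  S → 3
  R → 4
  π[c,a](R) → 4
  (S ⋈[d=a] π[c,a](R)) → 2
  σ[c>6]((S ⋈[d=a] π[c,a](R))) → 1

== RESULT ==
d | z | u | c | a
8 | t | s | 8 | 8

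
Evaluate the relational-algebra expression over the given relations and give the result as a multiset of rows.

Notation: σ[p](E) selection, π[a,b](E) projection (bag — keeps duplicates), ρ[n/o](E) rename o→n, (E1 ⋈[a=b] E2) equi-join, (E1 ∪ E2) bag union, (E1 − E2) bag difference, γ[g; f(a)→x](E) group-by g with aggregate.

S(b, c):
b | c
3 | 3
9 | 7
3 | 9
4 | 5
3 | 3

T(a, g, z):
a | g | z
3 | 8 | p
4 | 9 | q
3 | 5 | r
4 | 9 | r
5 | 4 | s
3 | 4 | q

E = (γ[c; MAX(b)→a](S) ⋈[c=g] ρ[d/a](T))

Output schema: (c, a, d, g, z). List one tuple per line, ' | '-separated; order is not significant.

Subexpression sizes:
  S → 5
  γ[c; MAX(b)→a](S) → 4
  T → 6
  ρ[d/a](T) → 6
  (γ[c; MAX(b)→a](S) ⋈[c=g] ρ[d/a](T)) → 3

== RESULT ==
c | a | d | g | z
5 | 4 | 3 | 5 | r
9 | 3 | 4 | 9 | q
9 | 3 | 4 | 9 | r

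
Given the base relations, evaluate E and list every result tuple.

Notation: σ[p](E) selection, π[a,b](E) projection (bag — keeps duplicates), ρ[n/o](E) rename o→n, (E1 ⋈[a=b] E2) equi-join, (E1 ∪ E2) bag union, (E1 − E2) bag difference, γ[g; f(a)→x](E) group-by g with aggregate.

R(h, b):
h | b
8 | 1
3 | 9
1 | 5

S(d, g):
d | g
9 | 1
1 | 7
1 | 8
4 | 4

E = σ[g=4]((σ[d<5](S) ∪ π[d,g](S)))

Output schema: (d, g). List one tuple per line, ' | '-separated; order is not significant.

Per-node cardinality:
  S → 4
  σ[d<5](S) → 3
  S → 4
  π[d,g](S) → 4
  (σ[d<5](S) ∪ π[d,g](S)) → 7
  σ[g=4]((σ[d<5](S) ∪ π[d,g](S))) → 2

== RESULT ==
d | g
4 | 4
4 | 4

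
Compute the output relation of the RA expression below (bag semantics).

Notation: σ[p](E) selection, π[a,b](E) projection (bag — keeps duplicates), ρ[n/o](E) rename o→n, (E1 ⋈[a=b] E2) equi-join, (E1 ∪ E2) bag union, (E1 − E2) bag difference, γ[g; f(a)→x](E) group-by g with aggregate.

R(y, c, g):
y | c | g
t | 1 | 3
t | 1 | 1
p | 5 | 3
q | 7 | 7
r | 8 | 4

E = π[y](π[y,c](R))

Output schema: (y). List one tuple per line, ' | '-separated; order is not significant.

Per-node cardinality:
  R → 5
  π[y,c](R) → 5
  π[y](π[y,c](R)) → 5

== RESULT ==
y
p
q
r
t
t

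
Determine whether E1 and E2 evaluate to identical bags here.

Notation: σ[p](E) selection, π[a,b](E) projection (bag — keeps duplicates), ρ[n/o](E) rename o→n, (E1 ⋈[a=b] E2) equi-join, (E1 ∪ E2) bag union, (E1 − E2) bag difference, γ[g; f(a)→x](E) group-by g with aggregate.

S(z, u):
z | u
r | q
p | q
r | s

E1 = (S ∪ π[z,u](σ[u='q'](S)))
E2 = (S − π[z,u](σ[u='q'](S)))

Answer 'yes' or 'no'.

E1 row counts bottom-up:
  S → 3
  S → 3
  σ[u='q'](S) → 2
  π[z,u](σ[u='q'](S)) → 2
  (S ∪ π[z,u](σ[u='q'](S))) → 5
E2 row counts bottom-up:
  S → 3
  S → 3
  σ[u='q'](S) → 2
  π[z,u](σ[u='q'](S)) → 2
  (S − π[z,u](σ[u='q'](S))) → 1

E1 result:
z | u
p | q
p | q
r | q
r | q
r | s
E2 result:
z | u
r | s
Witness: ('r', 'q') appears 2× in E1 but 0× in E2.

no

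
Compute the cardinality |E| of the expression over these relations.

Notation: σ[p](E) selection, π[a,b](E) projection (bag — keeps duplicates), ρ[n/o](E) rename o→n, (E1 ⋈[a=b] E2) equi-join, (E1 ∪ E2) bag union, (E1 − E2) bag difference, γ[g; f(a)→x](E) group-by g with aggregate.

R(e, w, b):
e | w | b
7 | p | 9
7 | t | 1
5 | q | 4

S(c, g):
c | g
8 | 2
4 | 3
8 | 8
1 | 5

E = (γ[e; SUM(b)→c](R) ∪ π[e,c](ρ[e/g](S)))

Per-node cardinality:
  R → 3
  γ[e; SUM(b)→c](R) → 2
  S → 4
  ρ[e/g](S) → 4
  π[e,c](ρ[e/g](S)) → 4
  (γ[e; SUM(b)→c](R) ∪ π[e,c](ρ[e/g](S))) → 6

|E| = 6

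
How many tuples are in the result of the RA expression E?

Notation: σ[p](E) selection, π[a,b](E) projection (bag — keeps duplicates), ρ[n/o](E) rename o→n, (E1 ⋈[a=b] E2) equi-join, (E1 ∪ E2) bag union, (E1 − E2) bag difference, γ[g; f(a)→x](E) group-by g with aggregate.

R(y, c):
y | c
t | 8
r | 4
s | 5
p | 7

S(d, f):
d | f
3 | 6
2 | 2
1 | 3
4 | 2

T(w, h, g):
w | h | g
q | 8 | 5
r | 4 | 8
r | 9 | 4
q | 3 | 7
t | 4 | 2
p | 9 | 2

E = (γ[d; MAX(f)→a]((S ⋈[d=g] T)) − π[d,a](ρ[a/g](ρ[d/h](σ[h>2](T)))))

Stepwise |·|:
  S → 4
  T → 6
  (S ⋈[d=g] T) → 3
  γ[d; MAX(f)→a]((S ⋈[d=g] T)) → 2
  T → 6
  σ[h>2](T) → 6
  ρ[d/h](σ[h>2](T)) → 6
  ρ[a/g](ρ[d/h](σ[h>2](T))) → 6
  π[d,a](ρ[a/g](ρ[d/h](σ[h>2](T)))) → 6
  (γ[d; MAX(f)→a]((S ⋈[d=g] T)) − π[d,a](ρ[a/g](ρ[d/h](σ[h>2](T))))) → 1

|E| = 1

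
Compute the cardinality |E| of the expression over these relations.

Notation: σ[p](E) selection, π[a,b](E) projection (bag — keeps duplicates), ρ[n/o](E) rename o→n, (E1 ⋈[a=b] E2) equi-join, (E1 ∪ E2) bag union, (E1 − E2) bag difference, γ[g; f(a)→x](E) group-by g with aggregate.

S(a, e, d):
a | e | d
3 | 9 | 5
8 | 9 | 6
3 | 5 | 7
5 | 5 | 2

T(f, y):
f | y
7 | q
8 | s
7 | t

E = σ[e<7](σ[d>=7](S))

Row counts bottom-up:
  S → 4
  σ[d>=7](S) → 1
  σ[e<7](σ[d>=7](S)) → 1

|E| = 1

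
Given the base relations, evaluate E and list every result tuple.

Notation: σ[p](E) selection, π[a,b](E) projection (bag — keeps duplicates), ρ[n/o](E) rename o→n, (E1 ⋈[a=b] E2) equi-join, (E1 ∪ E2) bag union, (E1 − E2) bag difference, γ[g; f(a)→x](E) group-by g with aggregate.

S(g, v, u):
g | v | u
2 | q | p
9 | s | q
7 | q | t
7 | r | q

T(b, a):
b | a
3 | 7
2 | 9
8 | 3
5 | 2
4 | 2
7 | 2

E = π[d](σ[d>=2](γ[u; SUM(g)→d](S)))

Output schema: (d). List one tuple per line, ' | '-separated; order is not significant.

Per-node cardinality:
  S → 4
  γ[u; SUM(g)→d](S) → 3
  σ[d>=2](γ[u; SUM(g)→d](S)) → 3
  π[d](σ[d>=2](γ[u; SUM(g)→d](S))) → 3

== RESULT ==
d
2
7
16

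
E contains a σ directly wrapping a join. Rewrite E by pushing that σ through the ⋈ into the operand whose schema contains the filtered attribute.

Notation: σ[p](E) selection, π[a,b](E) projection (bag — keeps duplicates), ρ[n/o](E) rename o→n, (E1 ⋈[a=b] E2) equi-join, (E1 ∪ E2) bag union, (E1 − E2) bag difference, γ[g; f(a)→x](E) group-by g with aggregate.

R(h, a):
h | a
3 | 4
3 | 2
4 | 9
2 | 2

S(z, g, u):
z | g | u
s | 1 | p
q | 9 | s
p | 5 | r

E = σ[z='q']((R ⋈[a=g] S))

σ filters on z, owned by the right side.
E' = (R ⋈[a=g] σ[z='q'](S))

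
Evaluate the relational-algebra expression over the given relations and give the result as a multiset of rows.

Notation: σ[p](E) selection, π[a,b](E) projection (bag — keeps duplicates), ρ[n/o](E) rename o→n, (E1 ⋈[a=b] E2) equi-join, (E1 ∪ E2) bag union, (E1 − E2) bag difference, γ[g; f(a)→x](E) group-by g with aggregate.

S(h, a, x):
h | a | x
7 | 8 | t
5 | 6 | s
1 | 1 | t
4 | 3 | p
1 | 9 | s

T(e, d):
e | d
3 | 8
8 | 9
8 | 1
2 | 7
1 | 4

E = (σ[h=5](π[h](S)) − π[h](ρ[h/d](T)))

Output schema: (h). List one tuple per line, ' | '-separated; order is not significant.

Row counts bottom-up:
  S → 5
  π[h](S) → 5
  σ[h=5](π[h](S)) → 1
  T → 5
  ρ[h/d](T) → 5
  π[h](ρ[h/d](T)) → 5
  (σ[h=5](π[h](S)) − π[h](ρ[h/d](T))) → 1

== RESULT ==
h
5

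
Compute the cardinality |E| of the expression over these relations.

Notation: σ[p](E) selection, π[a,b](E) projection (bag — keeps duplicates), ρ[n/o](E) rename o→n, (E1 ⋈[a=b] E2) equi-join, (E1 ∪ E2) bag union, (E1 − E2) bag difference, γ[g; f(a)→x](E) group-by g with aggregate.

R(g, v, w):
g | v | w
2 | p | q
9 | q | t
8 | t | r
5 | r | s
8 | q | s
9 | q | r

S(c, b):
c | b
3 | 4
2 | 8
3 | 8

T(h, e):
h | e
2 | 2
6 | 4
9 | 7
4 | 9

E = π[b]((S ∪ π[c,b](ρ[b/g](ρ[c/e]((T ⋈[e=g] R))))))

Per-node cardinality:
  S → 3
  T → 4
  R → 6
  (T ⋈[e=g] R) → 3
  ρ[c/e]((T ⋈[e=g] R)) → 3
  ρ[b/g](ρ[c/e]((T ⋈[e=g] R))) → 3
  π[c,b](ρ[b/g](ρ[c/e]((T ⋈[e=g] R)))) → 3
  (S ∪ π[c,b](ρ[b/g](ρ[c/e]((T ⋈[e=g] R))))) → 6
  π[b]((S ∪ π[c,b](ρ[b/g](ρ[c/e]((T ⋈[e=g] R)))))) → 6

|E| = 6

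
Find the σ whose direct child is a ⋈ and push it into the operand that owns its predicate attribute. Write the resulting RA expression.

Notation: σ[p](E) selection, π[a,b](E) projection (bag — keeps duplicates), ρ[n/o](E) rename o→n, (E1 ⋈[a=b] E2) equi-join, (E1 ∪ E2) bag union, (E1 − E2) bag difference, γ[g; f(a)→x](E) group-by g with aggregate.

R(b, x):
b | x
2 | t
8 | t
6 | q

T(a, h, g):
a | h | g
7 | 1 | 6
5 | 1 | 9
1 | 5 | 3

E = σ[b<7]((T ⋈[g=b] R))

σ filters on b, owned by the right side.
E' = (T ⋈[g=b] σ[b<7](R))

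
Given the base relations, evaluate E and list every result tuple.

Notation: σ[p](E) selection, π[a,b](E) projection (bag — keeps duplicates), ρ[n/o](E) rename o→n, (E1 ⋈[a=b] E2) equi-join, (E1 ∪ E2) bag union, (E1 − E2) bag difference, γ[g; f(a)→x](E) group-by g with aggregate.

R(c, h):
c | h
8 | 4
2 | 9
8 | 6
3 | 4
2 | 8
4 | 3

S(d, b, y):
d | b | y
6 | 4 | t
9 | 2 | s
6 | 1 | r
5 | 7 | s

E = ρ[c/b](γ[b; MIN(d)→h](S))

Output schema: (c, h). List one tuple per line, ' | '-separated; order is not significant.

Per-node cardinality:
  S → 4
  γ[b; MIN(d)→h](S) → 4
  ρ[c/b](γ[b; MIN(d)→h](S)) → 4

== RESULT ==
c | h
1 | 6
2 | 9
4 | 6
7 | 5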